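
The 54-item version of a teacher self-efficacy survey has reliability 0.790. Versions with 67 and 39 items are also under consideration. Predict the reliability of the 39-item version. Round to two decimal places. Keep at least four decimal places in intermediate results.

The 67-item form is not needed; work directly from the 54-item form with n = 39/54 = 0.7222.
r_{39} = n·r / (1 + (n − 1)·r) = 0.5705 / 0.7805 ≈ 0.7309

0.73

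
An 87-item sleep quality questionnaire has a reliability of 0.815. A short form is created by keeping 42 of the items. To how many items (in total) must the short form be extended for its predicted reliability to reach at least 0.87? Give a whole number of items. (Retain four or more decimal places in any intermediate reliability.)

133

Short-form reliability: n = 42/87 = 0.4828; r_42 = n·r/(1+(n−1)r) ≈ 0.6802
Length factor from the short form to reach 0.87: n' = 0.87(1 − 0.6802) / [0.6802(1 − 0.87)] ≈ 3.1464
Items = 3.1464 × 42 ≈ 132.15 → 133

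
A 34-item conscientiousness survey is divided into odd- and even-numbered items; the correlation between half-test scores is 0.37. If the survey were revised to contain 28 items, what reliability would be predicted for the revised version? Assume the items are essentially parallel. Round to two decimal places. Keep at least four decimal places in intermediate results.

0.49

First correct the split-half correlation to full-test reliability: r_full = 2 × 0.37 / (1 + 0.37) ≈ 0.5401
Length factor from 34 to 28 items: n = 28/34 = 0.8235
r_new = n·r_full / (1 + (n − 1)·r_full) = 0.4448 / 0.9047 ≈ 0.4917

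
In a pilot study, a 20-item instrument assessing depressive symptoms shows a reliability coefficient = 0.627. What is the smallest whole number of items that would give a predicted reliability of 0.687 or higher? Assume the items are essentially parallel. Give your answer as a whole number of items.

Spearman-Brown solved for the length factor n:
n = r_target (1 − r_old) / [ r_old (1 − r_target) ]
n = 0.687 × (1 − 0.627) / [ 0.627 × (1 − 0.687) ]
  = 0.256251 / 0.196251 = 1.3057
So the test needs 1.3057 × 20 ≈ 26.11 items; rounding up, 27.

27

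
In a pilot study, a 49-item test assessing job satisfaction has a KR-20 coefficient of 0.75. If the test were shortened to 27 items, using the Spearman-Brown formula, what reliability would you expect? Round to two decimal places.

Length ratio n = 27/49 = 0.551
r_new = 0.551·0.75 / [1 + (0.551 − 1)·0.75]
r_new = 0.4133 / 0.6633 ≈ 0.6231

0.62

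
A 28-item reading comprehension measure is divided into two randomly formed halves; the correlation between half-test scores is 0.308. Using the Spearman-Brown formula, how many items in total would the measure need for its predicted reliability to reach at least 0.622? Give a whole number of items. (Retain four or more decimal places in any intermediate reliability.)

52

r_full = 2(0.308)/(1 + 0.308) = 0.4709
n = r_tgt(1 − r_full) / [r_full(1 − r_tgt)] = 0.622 × 0.5291 / (0.4709 × 0.378) ≈ 1.8489
Required items = 1.8489 × 28 = 51.77, so 52 items.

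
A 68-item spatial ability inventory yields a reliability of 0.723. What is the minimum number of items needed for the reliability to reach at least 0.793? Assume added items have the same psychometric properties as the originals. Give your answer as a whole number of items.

100

n = 0.793(1 − 0.723) / [0.723(1 − 0.793)]
  = 0.219661 / 0.149661 = 1.4677
Items needed = n × 68 = 1.4677 × 68 ≈ 99.80 → round up to 100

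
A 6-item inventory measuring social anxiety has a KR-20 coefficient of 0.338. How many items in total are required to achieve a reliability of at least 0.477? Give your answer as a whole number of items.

n = 0.477 × (1 − 0.338) / [ 0.338 × (1 − 0.477) ]
n = 0.315774 / 0.176774 ≈ 1.7863
So the test needs 1.7863 × 6 ≈ 10.72 items; rounding up, 11.

11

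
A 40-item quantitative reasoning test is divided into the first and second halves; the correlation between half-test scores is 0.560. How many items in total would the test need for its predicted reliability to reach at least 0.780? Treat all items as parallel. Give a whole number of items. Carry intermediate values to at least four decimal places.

Corrected full-test reliability: r_full = 2 × 0.560 / (1 + 0.560) ≈ 0.7179
n = r_tgt(1 − r_full) / [r_full(1 − r_tgt)] = 0.780 × 0.2821 / (0.7179 × 0.220) ≈ 1.3932
Required items = 1.3932 × 40 = 55.73, so 56 items.

56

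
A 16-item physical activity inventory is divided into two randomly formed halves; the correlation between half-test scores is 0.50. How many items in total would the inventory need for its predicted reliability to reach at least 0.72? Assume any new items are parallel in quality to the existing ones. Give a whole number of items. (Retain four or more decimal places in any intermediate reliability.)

21

Corrected full-test reliability: r_full = 2 × 0.50 / (1 + 0.50) ≈ 0.6667
Solve Spearman-Brown for n: n = 0.72(1 − 0.6667) / [0.6667(1 − 0.72)] = 1.2855
Items = 1.2855 × 16 ≈ 20.57 → 21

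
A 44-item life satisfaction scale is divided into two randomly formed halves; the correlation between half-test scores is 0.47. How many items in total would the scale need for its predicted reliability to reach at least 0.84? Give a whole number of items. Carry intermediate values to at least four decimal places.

131

r_full = 2(0.47)/(1 + 0.47) = 0.6395
Solve Spearman-Brown for n: n = 0.84(1 − 0.6395) / [0.6395(1 − 0.84)] = 2.9595
Items = 2.9595 × 44 ≈ 130.22 → 131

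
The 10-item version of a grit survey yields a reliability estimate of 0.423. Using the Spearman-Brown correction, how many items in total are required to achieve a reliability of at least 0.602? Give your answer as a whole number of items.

Spearman-Brown solved for the length factor n:
n = r*(1 − r) / [ r (1 − r*) ]
n = 0.602 × (1 − 0.423) / [ 0.423 × (1 − 0.602) ]
n = 0.347354 / 0.168354 ≈ 2.0632
Items needed = n × 10 = 2.0632 × 10 ≈ 20.63 → round up to 21

21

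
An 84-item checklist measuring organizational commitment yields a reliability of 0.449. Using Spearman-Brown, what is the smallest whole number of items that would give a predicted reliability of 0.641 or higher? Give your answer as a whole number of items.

185

Rearranging the Spearman-Brown formula for n,
n = r_target (1 − r_old) / [ r_old (1 − r_target) ]
n = 0.641(1 − 0.449) / [0.449(1 − 0.641)]
  = 0.353191 / 0.161191 = 2.1911
2.1911 × 84 = 184.05 → 185 items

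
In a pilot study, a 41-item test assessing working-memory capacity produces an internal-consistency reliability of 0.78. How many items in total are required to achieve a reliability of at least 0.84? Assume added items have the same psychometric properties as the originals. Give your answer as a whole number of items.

61

Rearranging the Spearman-Brown formula for n,
n = r*(1 − r) / [ r (1 − r*) ]
n = [0.84 × 0.22] / [0.78 × 0.16]
  = 0.1848 / 0.1248 = 1.4808
So the test needs 1.4808 × 41 ≈ 60.71 items; rounding up, 61.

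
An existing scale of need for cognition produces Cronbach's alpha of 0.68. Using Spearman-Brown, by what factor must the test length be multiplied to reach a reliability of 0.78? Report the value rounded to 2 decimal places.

Invert Spearman-Brown to solve for n:
n = r_target (1 − r_old) / [ r_old (1 − r_target) ]
n = 0.78(1 − 0.68) / [0.68(1 − 0.78)]
n = 0.2496 / 0.1496 ≈ 1.6684

1.67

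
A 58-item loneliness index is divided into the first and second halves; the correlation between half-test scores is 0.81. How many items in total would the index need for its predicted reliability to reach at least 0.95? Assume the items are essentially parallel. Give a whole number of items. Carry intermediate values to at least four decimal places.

130

Corrected full-test reliability: r_full = 2 × 0.81 / (1 + 0.81) ≈ 0.8950
Solve Spearman-Brown for n: n = 0.95(1 − 0.8950) / [0.8950(1 − 0.95)] = 2.2291
Required items = 2.2291 × 58 = 129.29, so 130 items.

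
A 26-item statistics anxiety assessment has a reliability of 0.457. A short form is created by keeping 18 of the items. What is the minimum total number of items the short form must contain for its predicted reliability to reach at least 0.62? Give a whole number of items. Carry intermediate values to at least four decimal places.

51

First, r for the 18-item form: n = 18/26 = 0.6923, so r_18 = 0.6923·0.457/(1 + (0.6923 − 1)·0.457) = 0.3681
Then solve for n' with r_old = 0.3681, r_target = 0.62: n' = 0.62(1 − 0.3681)/[0.3681(1 − 0.62)] = 2.8009
Items = 2.8009 × 18 ≈ 50.42 → 51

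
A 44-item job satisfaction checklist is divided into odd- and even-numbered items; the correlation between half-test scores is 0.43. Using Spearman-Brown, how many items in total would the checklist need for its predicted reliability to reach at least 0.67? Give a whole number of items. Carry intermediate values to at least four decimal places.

Corrected full-test reliability: r_full = 2 × 0.43 / (1 + 0.43) ≈ 0.6014
n = r_tgt(1 − r_full) / [r_full(1 − r_tgt)] = 0.67 × 0.3986 / (0.6014 × 0.33) ≈ 1.3457
Required items = 1.3457 × 44 = 59.21, so 60 items.

60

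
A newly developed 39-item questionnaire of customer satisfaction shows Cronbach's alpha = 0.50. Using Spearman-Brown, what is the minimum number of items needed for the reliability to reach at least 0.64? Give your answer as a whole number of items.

70

n = 0.64 × (1 − 0.50) / [ 0.50 × (1 − 0.64) ]
  = 0.3200 / 0.1800 = 1.7778
Items needed = n × 39 = 1.7778 × 39 ≈ 69.33 → round up to 70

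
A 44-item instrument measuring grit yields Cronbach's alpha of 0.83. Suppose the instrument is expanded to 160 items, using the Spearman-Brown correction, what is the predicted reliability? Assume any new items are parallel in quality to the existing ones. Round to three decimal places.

n = 160/44 = 3.6364
Apply the Spearman-Brown prophecy formula, r' = nr / [1 + (n − 1)r]:
r_new = 3.6364·0.83 / [1 + (3.6364 − 1)·0.83]
r_new = 3.0182 / 3.1882 ≈ 0.9467

0.947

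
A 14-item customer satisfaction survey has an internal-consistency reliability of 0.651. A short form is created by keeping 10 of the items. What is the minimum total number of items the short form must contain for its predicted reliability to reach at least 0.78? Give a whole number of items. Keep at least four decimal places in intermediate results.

Short-form reliability: n = 10/14 = 0.7143; r_10 = n·r/(1+(n−1)r) ≈ 0.5713
Then solve for n' with r_old = 0.5713, r_target = 0.78: n' = 0.78(1 − 0.5713)/[0.5713(1 − 0.78)] = 2.6605
Total items = 2.6605 × 10 = 26.60, rounded up to 27.

27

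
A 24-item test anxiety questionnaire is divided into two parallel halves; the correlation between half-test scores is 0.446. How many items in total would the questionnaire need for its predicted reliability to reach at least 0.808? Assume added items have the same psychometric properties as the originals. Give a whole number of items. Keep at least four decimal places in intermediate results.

63

Corrected full-test reliability: r_full = 2 × 0.446 / (1 + 0.446) ≈ 0.6169
Solve Spearman-Brown for n: n = 0.808(1 − 0.6169) / [0.6169(1 − 0.808)] = 2.6134
Items = 2.6134 × 24 ≈ 62.72 → 63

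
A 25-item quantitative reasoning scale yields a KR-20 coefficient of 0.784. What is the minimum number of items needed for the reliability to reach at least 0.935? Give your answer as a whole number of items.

100

n = [0.935 × 0.216] / [0.784 × 0.065]
  = 0.201960 / 0.050960 = 3.9631
3.9631 × 25 = 99.08 → 100 items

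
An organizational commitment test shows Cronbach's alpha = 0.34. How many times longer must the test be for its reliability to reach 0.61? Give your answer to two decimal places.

3.04

Spearman-Brown solved for the length factor n:
n = r_target (1 − r_old) / [ r_old (1 − r_target) ]
n = 0.61(1 − 0.34) / [0.34(1 − 0.61)]
n = 0.4026 / 0.1326 ≈ 3.0362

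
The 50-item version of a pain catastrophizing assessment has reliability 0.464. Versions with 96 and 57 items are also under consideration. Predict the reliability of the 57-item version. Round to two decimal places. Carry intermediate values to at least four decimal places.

0.50

Only the ratio of lengths matters: n = 57/50 = 1.1400
r_{57} = n·r / (1 + (n − 1)·r) = 0.5290 / 1.0650 ≈ 0.4967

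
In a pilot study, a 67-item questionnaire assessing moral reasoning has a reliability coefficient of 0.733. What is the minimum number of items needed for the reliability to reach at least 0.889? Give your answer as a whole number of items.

n = 0.889 × (1 − 0.733) / [ 0.733 × (1 − 0.889) ]
  = 0.237363 / 0.081363 = 2.9173
Items needed = n × 67 = 2.9173 × 67 ≈ 195.46 → round up to 196

196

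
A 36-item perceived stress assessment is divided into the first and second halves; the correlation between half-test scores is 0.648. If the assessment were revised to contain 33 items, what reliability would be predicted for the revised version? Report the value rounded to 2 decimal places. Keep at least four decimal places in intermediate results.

Full-test reliability from the split-half r: r_full = 2(0.648)/(1 + 0.648) = 0.7864
Length factor from 36 to 33 items: n = 33/36 = 0.9167
r_new = n·r_full / (1 + (n − 1)·r_full) = 0.7209 / 0.9345 ≈ 0.7714

0.77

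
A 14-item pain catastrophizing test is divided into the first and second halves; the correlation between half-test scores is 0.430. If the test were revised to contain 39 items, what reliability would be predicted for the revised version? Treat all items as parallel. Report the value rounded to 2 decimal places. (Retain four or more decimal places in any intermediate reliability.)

0.81

Full-test reliability from the split-half r: r_full = 2(0.430)/(1 + 0.430) = 0.6014
Then adjust to 39 items: n = 39/14 = 2.7857
r_new = n·r_full / (1 + (n − 1)·r_full) = 1.6753 / 2.0739 ≈ 0.8078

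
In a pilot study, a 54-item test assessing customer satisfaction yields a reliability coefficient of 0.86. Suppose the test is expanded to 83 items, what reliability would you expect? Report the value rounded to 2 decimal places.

The new length is 83/54 = 1.537 times the old.
r_new = (1.537 × 0.86) / (1 + (1.537 − 1) × 0.86)
     = 1.3218 / 1.4618 = 0.9042

0.90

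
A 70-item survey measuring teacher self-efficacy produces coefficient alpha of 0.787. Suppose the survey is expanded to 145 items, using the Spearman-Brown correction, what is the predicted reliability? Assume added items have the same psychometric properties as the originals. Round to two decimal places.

0.88

n = 145/70 = 2.0714
By Spearman-Brown, r_new = n r / (1 + (n − 1) r).
r_new = (2.0714 × 0.787) / (1 + (2.0714 − 1) × 0.787)
r_new = 1.6302 / 1.8432 ≈ 0.8844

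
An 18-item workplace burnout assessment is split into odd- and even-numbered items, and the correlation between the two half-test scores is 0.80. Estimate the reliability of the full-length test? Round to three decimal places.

0.889

The full test is twice the length of either half (n = 2).
r_full = 2(0.80) / (1 + 0.80)
       = 1.6000 / 1.8000 = 0.8889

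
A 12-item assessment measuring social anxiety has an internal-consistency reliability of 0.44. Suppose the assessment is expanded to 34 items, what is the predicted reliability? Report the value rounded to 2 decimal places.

0.69

n = 34/12 = 2.8333
By Spearman-Brown, r_new = n r / (1 + (n − 1) r).
r_new = 2.8333·0.44 / [1 + (2.8333 − 1)·0.44]
r_new = 1.2467 / 1.8067 ≈ 0.6900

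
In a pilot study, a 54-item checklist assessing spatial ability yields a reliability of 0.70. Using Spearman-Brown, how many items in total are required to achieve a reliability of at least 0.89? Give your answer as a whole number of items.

Spearman-Brown solved for the length factor n:
n = r*(1 − r) / [ r (1 − r*) ]
n = 0.89 × (1 − 0.70) / [ 0.70 × (1 − 0.89) ]
  = 0.2670 / 0.0770 = 3.4675
Items needed = n × 54 = 3.4675 × 54 ≈ 187.24 → round up to 188

188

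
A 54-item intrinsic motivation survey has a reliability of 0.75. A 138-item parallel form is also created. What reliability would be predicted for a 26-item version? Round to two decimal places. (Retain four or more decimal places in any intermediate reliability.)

The 138-item form is not needed; work directly from the 54-item form with n = 26/54 = 0.4815.
r_{26} = n·r / (1 + (n − 1)·r) = 0.3611 / 0.6111 ≈ 0.5909

0.59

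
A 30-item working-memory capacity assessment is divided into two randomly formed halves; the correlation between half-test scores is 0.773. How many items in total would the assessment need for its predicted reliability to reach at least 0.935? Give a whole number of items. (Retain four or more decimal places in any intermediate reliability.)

64

r_full = 2(0.773)/(1 + 0.773) = 0.8720
n = r_tgt(1 − r_full) / [r_full(1 − r_tgt)] = 0.935 × 0.1280 / (0.8720 × 0.065) ≈ 2.1115
Required items = 2.1115 × 30 = 63.34, so 64 items.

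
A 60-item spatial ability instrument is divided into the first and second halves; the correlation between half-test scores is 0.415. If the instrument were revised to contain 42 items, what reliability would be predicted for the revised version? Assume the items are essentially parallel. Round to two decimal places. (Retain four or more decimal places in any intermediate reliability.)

Spearman-Brown correction (n = 2): r_full = 2·0.415/(1 + 0.415) = 0.5866
Then adjust to 42 items: n = 42/60 = 0.7000
r_new = n·r_full / (1 + (n − 1)·r_full) = 0.4106 / 0.8240 ≈ 0.4983

0.50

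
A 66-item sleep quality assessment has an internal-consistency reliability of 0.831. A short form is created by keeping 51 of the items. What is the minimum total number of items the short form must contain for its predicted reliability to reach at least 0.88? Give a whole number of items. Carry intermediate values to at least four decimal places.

First, r for the 51-item form: n = 51/66 = 0.7727, so r_51 = 0.7727·0.831/(1 + (0.7727 − 1)·0.831) = 0.7916
Then solve for n' with r_old = 0.7916, r_target = 0.88: n' = 0.88(1 − 0.7916)/[0.7916(1 − 0.88)] = 1.9306
Items = 1.9306 × 51 ≈ 98.46 → 99

99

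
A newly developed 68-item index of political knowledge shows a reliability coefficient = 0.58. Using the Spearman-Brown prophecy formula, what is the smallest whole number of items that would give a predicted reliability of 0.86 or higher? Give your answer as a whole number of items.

303

Spearman-Brown solved for the length factor n:
n = r*(1 − r) / [ r (1 − r*) ]
n = 0.86 × (1 − 0.58) / [ 0.58 × (1 − 0.86) ]
  = 0.3612 / 0.0812 = 4.4483
Items needed = n × 68 = 4.4483 × 68 ≈ 302.48 → round up to 303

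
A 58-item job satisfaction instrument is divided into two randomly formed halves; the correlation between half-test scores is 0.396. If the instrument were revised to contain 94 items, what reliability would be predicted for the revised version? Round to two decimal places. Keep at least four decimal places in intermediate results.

Full-test reliability from the split-half r: r_full = 2(0.396)/(1 + 0.396) = 0.5673
Length factor from 58 to 94 items: n = 94/58 = 1.6207
r_new = n·r_full / (1 + (n − 1)·r_full) = 0.9194 / 1.3521 ≈ 0.6800

0.68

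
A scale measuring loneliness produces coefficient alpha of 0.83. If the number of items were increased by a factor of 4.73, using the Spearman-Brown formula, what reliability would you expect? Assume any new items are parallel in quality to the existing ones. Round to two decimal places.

0.96

Apply the Spearman-Brown prophecy formula, r' = nr / [1 + (n − 1)r]:
r_new = 4.73·0.83 / [1 + (4.73 − 1)·0.83]
r_new = 3.9259 / 4.0959 ≈ 0.9585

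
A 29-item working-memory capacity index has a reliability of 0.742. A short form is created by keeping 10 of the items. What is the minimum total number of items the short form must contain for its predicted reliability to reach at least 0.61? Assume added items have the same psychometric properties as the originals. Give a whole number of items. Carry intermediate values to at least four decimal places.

Short-form reliability: n = 10/29 = 0.3448; r_10 = n·r/(1+(n−1)r) ≈ 0.4979
Length factor from the short form to reach 0.61: n' = 0.61(1 − 0.4979) / [0.4979(1 − 0.61)] ≈ 1.5773
Total items = 1.5773 × 10 = 15.77, rounded up to 16.

16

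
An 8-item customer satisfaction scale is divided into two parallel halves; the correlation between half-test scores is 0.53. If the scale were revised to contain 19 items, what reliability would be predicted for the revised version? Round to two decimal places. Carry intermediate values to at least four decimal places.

0.84

Full-test reliability from the split-half r: r_full = 2(0.53)/(1 + 0.53) = 0.6928
Then adjust to 19 items: n = 19/8 = 2.3750
r_new = n·r_full / (1 + (n − 1)·r_full) = 1.6454 / 1.9526 ≈ 0.8427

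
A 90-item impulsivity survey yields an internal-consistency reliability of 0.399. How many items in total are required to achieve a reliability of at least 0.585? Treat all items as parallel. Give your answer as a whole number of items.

192

Invert Spearman-Brown to solve for n:
n = r_target (1 − r_old) / [ r_old (1 − r_target) ]
n = 0.585 × (1 − 0.399) / [ 0.399 × (1 − 0.585) ]
n = 0.351585 / 0.165585 ≈ 2.1233
2.1233 × 90 = 191.10 → 192 items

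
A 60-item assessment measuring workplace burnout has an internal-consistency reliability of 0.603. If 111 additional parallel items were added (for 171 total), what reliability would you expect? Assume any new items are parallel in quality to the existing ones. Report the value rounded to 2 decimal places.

n = 171/60 = 2.85
r_new = 2.85·0.603 / [1 + (2.85 − 1)·0.603]
     = 1.7186 / 2.1155 = 0.8124

0.81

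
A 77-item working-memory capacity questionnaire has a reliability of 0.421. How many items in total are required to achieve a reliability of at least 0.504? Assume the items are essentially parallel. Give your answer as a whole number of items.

Spearman-Brown solved for the length factor n:
n = r_target (1 − r_old) / [ r_old (1 − r_target) ]
n = 0.504(1 − 0.421) / [0.421(1 − 0.504)]
  = 0.291816 / 0.208816 = 1.3975
So the test needs 1.3975 × 77 ≈ 107.61 items; rounding up, 108.

108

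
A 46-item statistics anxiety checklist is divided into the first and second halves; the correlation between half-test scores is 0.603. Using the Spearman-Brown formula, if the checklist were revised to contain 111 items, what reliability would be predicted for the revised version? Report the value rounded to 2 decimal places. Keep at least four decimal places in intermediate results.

0.88

Full-test reliability from the split-half r: r_full = 2(0.603)/(1 + 0.603) = 0.7523
Length factor from 46 to 111 items: n = 111/46 = 2.4130
r_new = n·r_full / (1 + (n − 1)·r_full) = 1.8153 / 2.0630 ≈ 0.8799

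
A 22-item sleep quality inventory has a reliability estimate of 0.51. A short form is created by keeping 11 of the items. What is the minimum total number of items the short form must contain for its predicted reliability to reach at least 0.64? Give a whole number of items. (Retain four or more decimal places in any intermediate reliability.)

38

Short-form reliability: n = 11/22 = 0.5000; r_11 = n·r/(1+(n−1)r) ≈ 0.3423
Then solve for n' with r_old = 0.3423, r_target = 0.64: n' = 0.64(1 − 0.3423)/[0.3423(1 − 0.64)] = 3.4158
Total items = 3.4158 × 11 = 37.57, rounded up to 38.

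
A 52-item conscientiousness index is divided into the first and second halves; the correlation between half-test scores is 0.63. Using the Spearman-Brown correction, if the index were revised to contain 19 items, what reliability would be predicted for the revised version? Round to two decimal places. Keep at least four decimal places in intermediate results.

0.55

Full-test reliability from the split-half r: r_full = 2(0.63)/(1 + 0.63) = 0.7730
Length factor from 52 to 19 items: n = 19/52 = 0.3654
r_new = n·r_full / (1 + (n − 1)·r_full) = 0.2825 / 0.5095 ≈ 0.5545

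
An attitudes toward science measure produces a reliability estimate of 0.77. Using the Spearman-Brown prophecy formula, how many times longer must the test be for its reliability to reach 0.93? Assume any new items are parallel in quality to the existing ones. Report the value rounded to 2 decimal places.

Invert Spearman-Brown to solve for n:
n = r*(1 − r) / [ r (1 − r*) ]
n = 0.93 × (1 − 0.77) / [ 0.77 × (1 − 0.93) ]
  = 0.2139 / 0.0539 = 3.9685

3.97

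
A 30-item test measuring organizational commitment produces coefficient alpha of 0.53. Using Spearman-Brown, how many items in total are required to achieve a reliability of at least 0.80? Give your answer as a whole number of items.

Rearranging the Spearman-Brown formula for n,
n = r_target (1 − r_old) / [ r_old (1 − r_target) ]
n = 0.80 × (1 − 0.53) / [ 0.53 × (1 − 0.80) ]
n = 0.3760 / 0.1060 ≈ 3.5472
Items needed = n × 30 = 3.5472 × 30 ≈ 106.42 → round up to 107

107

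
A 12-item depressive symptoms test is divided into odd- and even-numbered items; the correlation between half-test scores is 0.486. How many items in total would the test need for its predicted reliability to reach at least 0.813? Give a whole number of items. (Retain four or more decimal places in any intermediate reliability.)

Corrected full-test reliability: r_full = 2 × 0.486 / (1 + 0.486) ≈ 0.6541
n = r_tgt(1 − r_full) / [r_full(1 − r_tgt)] = 0.813 × 0.3459 / (0.6541 × 0.187) ≈ 2.2991
Items = 2.2991 × 12 ≈ 27.59 → 28

28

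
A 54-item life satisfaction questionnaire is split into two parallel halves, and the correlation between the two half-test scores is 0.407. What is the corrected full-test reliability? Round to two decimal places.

Apply the Spearman-Brown correction with n = 2:
r_full = 2r_hh / (1 + r_hh) = 2 × 0.407 / (1 + 0.407)
       = 0.8140 / 1.4070 = 0.5785

0.58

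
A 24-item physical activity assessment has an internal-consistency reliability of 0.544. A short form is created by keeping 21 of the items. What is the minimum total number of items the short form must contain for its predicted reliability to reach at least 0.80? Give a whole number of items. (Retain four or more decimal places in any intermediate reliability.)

81

First, r for the 21-item form: n = 21/24 = 0.8750, so r_21 = 0.8750·0.544/(1 + (0.8750 − 1)·0.544) = 0.5107
Length factor from the short form to reach 0.80: n' = 0.80(1 − 0.5107) / [0.5107(1 − 0.80)] ≈ 3.8324
Items = 3.8324 × 21 ≈ 80.48 → 81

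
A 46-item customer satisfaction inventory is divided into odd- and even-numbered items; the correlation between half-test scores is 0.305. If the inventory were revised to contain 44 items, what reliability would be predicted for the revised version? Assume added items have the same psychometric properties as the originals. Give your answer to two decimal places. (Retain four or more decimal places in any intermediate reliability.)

Full-test reliability from the split-half r: r_full = 2(0.305)/(1 + 0.305) = 0.4674
Length factor from 46 to 44 items: n = 44/46 = 0.9565
r_new = n·r_full / (1 + (n − 1)·r_full) = 0.4471 / 0.9797 ≈ 0.4564

0.46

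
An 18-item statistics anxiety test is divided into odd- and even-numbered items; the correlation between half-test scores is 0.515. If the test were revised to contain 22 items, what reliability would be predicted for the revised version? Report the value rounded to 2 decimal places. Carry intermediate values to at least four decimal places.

0.72

Spearman-Brown correction (n = 2): r_full = 2·0.515/(1 + 0.515) = 0.6799
Then adjust to 22 items: n = 22/18 = 1.2222
r_new = n·r_full / (1 + (n − 1)·r_full) = 0.8310 / 1.1511 ≈ 0.7219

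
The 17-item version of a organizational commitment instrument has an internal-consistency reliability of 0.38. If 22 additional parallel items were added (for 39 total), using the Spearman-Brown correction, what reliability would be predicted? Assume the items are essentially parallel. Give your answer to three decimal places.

n = 39/17 = 2.2941
r_new = (2.2941 × 0.38) / (1 + (2.2941 − 1) × 0.38)
     = 0.8718 / 1.4918 = 0.5844

0.584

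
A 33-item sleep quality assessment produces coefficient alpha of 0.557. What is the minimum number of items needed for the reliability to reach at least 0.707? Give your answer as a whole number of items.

64

n = 0.707 × (1 − 0.557) / [ 0.557 × (1 − 0.707) ]
  = 0.313201 / 0.163201 = 1.9191
1.9191 × 33 = 63.33 → 64 items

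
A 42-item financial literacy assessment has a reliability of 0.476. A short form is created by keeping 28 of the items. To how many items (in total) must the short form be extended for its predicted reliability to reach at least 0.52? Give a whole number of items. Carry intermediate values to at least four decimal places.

51

Short-form reliability: n = 28/42 = 0.6667; r_28 = n·r/(1+(n−1)r) ≈ 0.3772
Then solve for n' with r_old = 0.3772, r_target = 0.52: n' = 0.52(1 − 0.3772)/[0.3772(1 − 0.52)] = 1.7887
Total items = 1.7887 × 28 = 50.08, rounded up to 51.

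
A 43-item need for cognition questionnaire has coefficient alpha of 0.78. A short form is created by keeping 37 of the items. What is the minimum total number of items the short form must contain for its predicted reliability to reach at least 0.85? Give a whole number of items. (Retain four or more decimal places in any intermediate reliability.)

First, r for the 37-item form: n = 37/43 = 0.8605, so r_37 = 0.8605·0.78/(1 + (0.8605 − 1)·0.78) = 0.7531
Then solve for n' with r_old = 0.7531, r_target = 0.85: n' = 0.85(1 − 0.7531)/[0.7531(1 − 0.85)] = 1.8578
Total items = 1.8578 × 37 = 68.74, rounded up to 69.

69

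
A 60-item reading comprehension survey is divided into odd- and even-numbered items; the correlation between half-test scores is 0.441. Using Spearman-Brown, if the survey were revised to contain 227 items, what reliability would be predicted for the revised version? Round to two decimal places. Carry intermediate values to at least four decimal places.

First correct the split-half correlation to full-test reliability: r_full = 2 × 0.441 / (1 + 0.441) ≈ 0.6121
Length factor from 60 to 227 items: n = 227/60 = 3.7833
r_new = n·r_full / (1 + (n − 1)·r_full) = 2.3158 / 2.7037 ≈ 0.8565

0.86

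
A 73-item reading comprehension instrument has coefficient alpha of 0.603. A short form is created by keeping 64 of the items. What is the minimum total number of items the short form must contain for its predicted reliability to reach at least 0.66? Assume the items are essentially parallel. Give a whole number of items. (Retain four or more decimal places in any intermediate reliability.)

94

First, r for the 64-item form: n = 64/73 = 0.8767, so r_64 = 0.8767·0.603/(1 + (0.8767 − 1)·0.603) = 0.5711
Length factor from the short form to reach 0.66: n' = 0.66(1 − 0.5711) / [0.5711(1 − 0.66)] ≈ 1.4578
Items = 1.4578 × 64 ≈ 93.30 → 94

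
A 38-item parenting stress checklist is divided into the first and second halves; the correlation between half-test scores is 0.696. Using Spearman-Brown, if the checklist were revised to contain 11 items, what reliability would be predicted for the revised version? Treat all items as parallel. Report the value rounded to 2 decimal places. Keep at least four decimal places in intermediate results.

Spearman-Brown correction (n = 2): r_full = 2·0.696/(1 + 0.696) = 0.8208
Length factor from 38 to 11 items: n = 11/38 = 0.2895
r_new = n·r_full / (1 + (n − 1)·r_full) = 0.2376 / 0.4168 ≈ 0.5701

0.57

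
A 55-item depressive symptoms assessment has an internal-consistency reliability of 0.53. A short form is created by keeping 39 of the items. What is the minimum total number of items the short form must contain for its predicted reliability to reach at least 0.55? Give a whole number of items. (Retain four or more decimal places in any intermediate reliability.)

First, r for the 39-item form: n = 39/55 = 0.7091, so r_39 = 0.7091·0.53/(1 + (0.7091 − 1)·0.53) = 0.4443
Length factor from the short form to reach 0.55: n' = 0.55(1 − 0.4443) / [0.4443(1 − 0.55)] ≈ 1.5287
Items = 1.5287 × 39 ≈ 59.62 → 60

60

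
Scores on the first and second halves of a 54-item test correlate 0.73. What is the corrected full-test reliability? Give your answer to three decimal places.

Apply the Spearman-Brown correction with n = 2:
r_full = 2r_hh / (1 + r_hh) = 2 × 0.73 / (1 + 0.73)
       = 1.4600 / 1.7300 = 0.8439

0.844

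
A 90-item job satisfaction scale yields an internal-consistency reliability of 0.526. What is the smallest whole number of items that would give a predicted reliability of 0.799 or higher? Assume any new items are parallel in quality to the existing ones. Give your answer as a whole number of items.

n = 0.799 × (1 − 0.526) / [ 0.526 × (1 − 0.799) ]
  = 0.378726 / 0.105726 = 3.5821
So the test needs 3.5821 × 90 ≈ 322.39 items; rounding up, 323.

323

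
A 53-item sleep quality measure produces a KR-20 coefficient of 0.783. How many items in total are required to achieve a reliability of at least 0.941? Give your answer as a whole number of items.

n = 0.941(1 − 0.783) / [0.783(1 − 0.941)]
  = 0.204197 / 0.046197 = 4.4201
Items needed = n × 53 = 4.4201 × 53 ≈ 234.27 → round up to 235

235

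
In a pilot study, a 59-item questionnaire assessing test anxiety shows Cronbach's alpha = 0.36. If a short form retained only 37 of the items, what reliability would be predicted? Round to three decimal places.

Length ratio n = 37/59 = 0.6271
By Spearman-Brown, r_new = n r / (1 + (n − 1) r).
r_new = (0.6271 × 0.36) / (1 + (0.6271 − 1) × 0.36)
     = 0.2258 / 0.8658 = 0.2608

0.261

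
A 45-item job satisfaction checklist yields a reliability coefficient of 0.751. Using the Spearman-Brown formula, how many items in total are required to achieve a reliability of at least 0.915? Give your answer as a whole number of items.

161

Rearranging the Spearman-Brown formula for n,
n = r*(1 − r) / [ r (1 − r*) ]
n = [0.915 × 0.249] / [0.751 × 0.085]
  = 0.227835 / 0.063835 = 3.5691
3.5691 × 45 = 160.61 → 161 items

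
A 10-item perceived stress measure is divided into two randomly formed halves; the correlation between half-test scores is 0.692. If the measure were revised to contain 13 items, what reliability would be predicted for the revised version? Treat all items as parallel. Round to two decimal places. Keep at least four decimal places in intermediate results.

0.85

First correct the split-half correlation to full-test reliability: r_full = 2 × 0.692 / (1 + 0.692) ≈ 0.8180
Length factor from 10 to 13 items: n = 13/10 = 1.3000
r_new = n·r_full / (1 + (n − 1)·r_full) = 1.0634 / 1.2454 ≈ 0.8539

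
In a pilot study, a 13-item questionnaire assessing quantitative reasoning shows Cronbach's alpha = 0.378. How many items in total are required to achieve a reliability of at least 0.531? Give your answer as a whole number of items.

25

Rearranging the Spearman-Brown formula for n,
n = r_target (1 − r_old) / [ r_old (1 − r_target) ]
n = 0.531(1 − 0.378) / [0.378(1 − 0.531)]
  = 0.330282 / 0.177282 = 1.8630
1.8630 × 13 = 24.22 → 25 items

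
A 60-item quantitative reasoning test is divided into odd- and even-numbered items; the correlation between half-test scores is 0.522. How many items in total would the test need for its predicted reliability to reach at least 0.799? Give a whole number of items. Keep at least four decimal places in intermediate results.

110

Corrected full-test reliability: r_full = 2 × 0.522 / (1 + 0.522) ≈ 0.6859
n = r_tgt(1 − r_full) / [r_full(1 − r_tgt)] = 0.799 × 0.3141 / (0.6859 × 0.201) ≈ 1.8204
Required items = 1.8204 × 60 = 109.22, so 110 items.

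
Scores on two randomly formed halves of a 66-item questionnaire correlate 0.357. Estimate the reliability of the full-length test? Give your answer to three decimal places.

Apply the Spearman-Brown correction with n = 2:
r_full = 2r_hh / (1 + r_hh) = 2 × 0.357 / (1 + 0.357)
r_full = 0.7140 / 1.3570 ≈ 0.5262

0.526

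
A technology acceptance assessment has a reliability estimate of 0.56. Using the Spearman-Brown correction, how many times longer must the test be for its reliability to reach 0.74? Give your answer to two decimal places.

2.24

Invert Spearman-Brown to solve for n:
n = r_target (1 − r_old) / [ r_old (1 − r_target) ]
n = [0.74 × 0.44] / [0.56 × 0.26]
  = 0.3256 / 0.1456 = 2.2363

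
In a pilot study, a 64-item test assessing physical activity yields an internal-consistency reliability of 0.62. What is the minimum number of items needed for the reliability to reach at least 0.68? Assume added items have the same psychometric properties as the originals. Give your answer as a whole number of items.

84

Rearranging the Spearman-Brown formula for n,
n = r_target (1 − r_old) / [ r_old (1 − r_target) ]
n = 0.68(1 − 0.62) / [0.62(1 − 0.68)]
n = 0.2584 / 0.1984 ≈ 1.3024
So the test needs 1.3024 × 64 ≈ 83.35 items; rounding up, 84.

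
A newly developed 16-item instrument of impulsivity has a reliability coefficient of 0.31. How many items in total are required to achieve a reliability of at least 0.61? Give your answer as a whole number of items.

56

Spearman-Brown solved for the length factor n:
n = r*(1 − r) / [ r (1 − r*) ]
n = 0.61(1 − 0.31) / [0.31(1 − 0.61)]
  = 0.4209 / 0.1209 = 3.4814
Items needed = n × 16 = 3.4814 × 16 ≈ 55.70 → round up to 56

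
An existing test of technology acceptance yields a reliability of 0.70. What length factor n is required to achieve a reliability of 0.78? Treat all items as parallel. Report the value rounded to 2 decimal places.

n = [0.78 × 0.30] / [0.70 × 0.22]
n = 0.2340 / 0.1540 ≈ 1.5195

1.52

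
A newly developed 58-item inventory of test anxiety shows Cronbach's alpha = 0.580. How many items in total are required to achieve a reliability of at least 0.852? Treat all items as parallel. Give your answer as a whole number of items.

Rearranging the Spearman-Brown formula for n,
n = r*(1 − r) / [ r (1 − r*) ]
n = [0.852 × 0.420] / [0.580 × 0.148]
  = 0.357840 / 0.085840 = 4.1687
Items needed = n × 58 = 4.1687 × 58 ≈ 241.78 → round up to 242

242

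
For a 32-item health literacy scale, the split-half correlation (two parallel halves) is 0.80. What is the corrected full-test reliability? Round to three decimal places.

The full test is twice the length of either half (n = 2).
r_full = 2r_hh / (1 + r_hh) = 2 × 0.80 / (1 + 0.80)
r_full = 1.6000 / 1.8000 ≈ 0.8889

0.889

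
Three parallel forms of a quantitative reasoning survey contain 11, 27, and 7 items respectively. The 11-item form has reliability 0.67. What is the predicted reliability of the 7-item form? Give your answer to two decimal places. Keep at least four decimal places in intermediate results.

0.56

The 27-item form is not needed; work directly from the 11-item form with n = 7/11 = 0.6364.
r_{7} = n·r / (1 + (n − 1)·r) = 0.4264 / 0.7564 ≈ 0.5637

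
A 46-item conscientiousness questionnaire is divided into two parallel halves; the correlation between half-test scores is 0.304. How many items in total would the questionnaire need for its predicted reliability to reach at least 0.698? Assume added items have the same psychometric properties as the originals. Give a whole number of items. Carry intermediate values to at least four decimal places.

r_full = 2(0.304)/(1 + 0.304) = 0.4663
Solve Spearman-Brown for n: n = 0.698(1 − 0.4663) / [0.4663(1 − 0.698)] = 2.6453
Items = 2.6453 × 46 ≈ 121.68 → 122

122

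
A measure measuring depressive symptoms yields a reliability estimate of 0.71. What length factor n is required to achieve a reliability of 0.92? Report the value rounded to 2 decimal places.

4.70

Spearman-Brown solved for the length factor n:
n = r*(1 − r) / [ r (1 − r*) ]
n = 0.92(1 − 0.71) / [0.71(1 − 0.92)]
  = 0.2668 / 0.0568 = 4.6972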